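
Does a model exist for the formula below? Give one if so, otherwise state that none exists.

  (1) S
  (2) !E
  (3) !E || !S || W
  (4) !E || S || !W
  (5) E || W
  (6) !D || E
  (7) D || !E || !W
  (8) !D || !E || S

Unit clause (S) forces S = True.
Unit clause (!E) forces E = False.
In (E || W) only W is left, so W = True.
In (!D || E) only !D is left, so D = False.
Check each clause:
  (S): S holds.
  (!E): !E holds.
  (!E || !S || W): !E holds.
  (!E || S || !W): !E holds.
  (E || W): W holds.
  (!D || E): !D holds.
  (D || !E || !W): !E holds.
  (!D || !E || S): !D holds.
All clauses satisfied.

S = True, E = False, D = False, W = True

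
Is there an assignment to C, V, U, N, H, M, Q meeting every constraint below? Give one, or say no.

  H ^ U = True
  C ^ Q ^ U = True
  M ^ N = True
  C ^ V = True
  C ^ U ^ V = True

C: True; V: False; U: False; N: False; H: True; M: True; Q: False

H ^ U = T ^ F = True ✓
C ^ Q ^ U = T ^ F ^ F = True ✓
M ^ N = T ^ F = True ✓
C ^ V = T ^ F = True ✓
C ^ U ^ V = T ^ F ^ F = True ✓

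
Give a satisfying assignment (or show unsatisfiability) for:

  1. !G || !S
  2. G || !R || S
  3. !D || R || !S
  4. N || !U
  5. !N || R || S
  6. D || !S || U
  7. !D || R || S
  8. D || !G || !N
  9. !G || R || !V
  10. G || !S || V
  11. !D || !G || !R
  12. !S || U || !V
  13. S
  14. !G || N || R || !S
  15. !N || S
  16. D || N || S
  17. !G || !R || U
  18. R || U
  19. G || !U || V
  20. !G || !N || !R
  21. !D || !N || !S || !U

Unit clause (S) forces S = True.
In (!G || !S) only !G is left, so G = False.
In (G || !S || V) only V is left, so V = True.
In (!S || U || !V) only U is left, so U = True.
In (N || !U) only N is left, so N = True.
In (!D || !N || !S || !U) only !D is left, so D = False.
Set R = True.
All clauses satisfied.

D = False, R = True, N = True, V = True, G = False, S = True, U = True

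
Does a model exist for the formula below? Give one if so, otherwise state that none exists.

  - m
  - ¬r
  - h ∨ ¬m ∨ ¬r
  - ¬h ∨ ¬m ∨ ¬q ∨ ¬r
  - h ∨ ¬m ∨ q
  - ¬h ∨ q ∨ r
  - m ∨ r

r: False, h: True, q: True, m: True

Unit clause (m) forces m = True.
Unit clause (¬r) forces r = False.
Set h = True.
  then (¬h ∨ q ∨ r) forces q = True.
All clauses satisfied.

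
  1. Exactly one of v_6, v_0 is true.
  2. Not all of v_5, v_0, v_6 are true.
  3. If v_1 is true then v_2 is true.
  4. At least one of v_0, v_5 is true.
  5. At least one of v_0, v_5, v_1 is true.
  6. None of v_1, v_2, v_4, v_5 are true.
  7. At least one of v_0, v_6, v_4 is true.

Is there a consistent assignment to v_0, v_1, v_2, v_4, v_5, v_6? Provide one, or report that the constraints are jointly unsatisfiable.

v_0: True, v_1: False, v_2: False, v_4: False, v_5: False, v_6: False

  (1) {v_6, v_0}: 1 true — exactly one ✓
  (2) {v_5, v_0, v_6}: 1/3 true — not all ✓
  (3) v_1=F ⇒ v_2: vacuous ✓
  (4) {v_0, v_5}: 1 true — at least one ✓
  (5) {v_0, v_5, v_1}: 1 true — at least one ✓
  (6) {v_1, v_2, v_4, v_5}: 0 true — none ✓
  (7) {v_0, v_6, v_4}: 1 true — at least one ✓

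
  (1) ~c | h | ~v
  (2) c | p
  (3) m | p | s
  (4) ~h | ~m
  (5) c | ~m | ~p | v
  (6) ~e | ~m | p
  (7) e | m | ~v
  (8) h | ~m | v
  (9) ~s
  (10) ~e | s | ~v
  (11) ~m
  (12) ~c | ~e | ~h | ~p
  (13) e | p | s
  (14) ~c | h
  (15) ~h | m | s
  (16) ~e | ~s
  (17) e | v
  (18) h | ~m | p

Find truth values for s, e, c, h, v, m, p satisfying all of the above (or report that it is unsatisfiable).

Unit clause (~s) forces s = False.
Unit clause (~m) forces m = False.
In (~h | m | s) only ~h is left, so h = False.
In (m | p | s) only p is left, so p = True.
In (~c | h) only ~c is left, so c = False.
Try e = False:
  (e | m | ~v) forces v = False.
  clause (e | v) is falsified — backtrack.
So e = True.
  then (~e | s | ~v) forces v = False.
All clauses satisfied.

s=F; e=T; c=F; h=F; v=F; m=F; p=T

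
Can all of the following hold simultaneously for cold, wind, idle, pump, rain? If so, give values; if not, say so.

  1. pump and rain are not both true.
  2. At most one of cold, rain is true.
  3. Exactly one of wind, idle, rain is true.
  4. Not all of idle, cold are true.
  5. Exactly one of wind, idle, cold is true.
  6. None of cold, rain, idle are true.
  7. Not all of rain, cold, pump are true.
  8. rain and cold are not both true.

cold=F, wind=T, idle=F, pump=F, rain=F

  (1) pump=F, rain=F — not both ✓
  (2) {cold, rain}: 0 true — at most one ✓
  (3) {wind, idle, rain}: 1 true — exactly one ✓
  (4) {idle, cold}: 0/2 true — not all ✓
  (5) {wind, idle, cold}: 1 true — exactly one ✓
  (6) {cold, rain, idle}: 0 true — none ✓
  (7) {rain, cold, pump}: 0/3 true — not all ✓
  (8) rain=F, cold=F — not both ✓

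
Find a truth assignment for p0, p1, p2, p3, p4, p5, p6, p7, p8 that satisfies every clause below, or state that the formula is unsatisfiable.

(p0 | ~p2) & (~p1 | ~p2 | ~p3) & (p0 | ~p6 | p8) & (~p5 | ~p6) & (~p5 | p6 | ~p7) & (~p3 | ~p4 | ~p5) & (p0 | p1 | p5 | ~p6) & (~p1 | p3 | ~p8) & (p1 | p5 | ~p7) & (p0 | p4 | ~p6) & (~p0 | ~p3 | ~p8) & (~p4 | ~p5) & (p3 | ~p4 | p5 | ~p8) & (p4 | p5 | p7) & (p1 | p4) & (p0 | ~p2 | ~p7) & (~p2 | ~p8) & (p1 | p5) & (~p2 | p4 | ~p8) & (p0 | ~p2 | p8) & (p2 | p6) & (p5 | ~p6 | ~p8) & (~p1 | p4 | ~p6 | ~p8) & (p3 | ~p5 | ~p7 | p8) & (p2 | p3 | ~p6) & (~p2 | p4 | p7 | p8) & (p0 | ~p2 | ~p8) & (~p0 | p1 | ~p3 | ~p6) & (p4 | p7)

Try p0 = False:
  (p0 | ~p2) forces p2 = False.
  (p2 | p6) forces p6 = True.
  (p0 | ~p6 | p8) forces p8 = True.
  (~p5 | ~p6) forces p5 = False.
  clause (p5 | ~p6 | ~p8) is falsified — backtrack.
So p0 = True.
Try p1 = False:
  (p1 | p4) forces p4 = True.
  (~p4 | ~p5) forces p5 = False.
  clause (p1 | p5) is falsified — backtrack.
So p1 = True.
Set p2 = True.
  then (~p1 | ~p2 | ~p3) forces p3 = False.
  then (~p1 | p3 | ~p8) forces p8 = False.
Set p4 = True.
  then (~p4 | ~p5) forces p5 = False.
Set p6 = False.
Set p7 = False.
All clauses satisfied.

p0 = True, p1 = True, p2 = True, p3 = False, p4 = True, p5 = False, p6 = False, p7 = False, p8 = False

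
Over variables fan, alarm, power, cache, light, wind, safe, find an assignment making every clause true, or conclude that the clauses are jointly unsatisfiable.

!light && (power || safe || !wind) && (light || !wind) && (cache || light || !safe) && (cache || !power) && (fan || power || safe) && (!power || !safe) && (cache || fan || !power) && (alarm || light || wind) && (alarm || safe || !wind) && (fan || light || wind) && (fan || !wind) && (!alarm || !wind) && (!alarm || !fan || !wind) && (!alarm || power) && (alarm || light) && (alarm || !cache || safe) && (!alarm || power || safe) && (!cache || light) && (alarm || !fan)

Case light = True:
  Clause (!light) is falsified — contradiction.
Case light = False:
  (light || !wind) forces wind = False.
  (alarm || light || wind) forces alarm = True.
  (fan || light || wind) forces fan = True.
  (!alarm || power) forces power = True.
  (cache || !power) forces cache = True.
  Clause (!cache || light) is falsified — contradiction.
Both cases fail, so the formula is unsatisfiable.

The formula is unsatisfiable.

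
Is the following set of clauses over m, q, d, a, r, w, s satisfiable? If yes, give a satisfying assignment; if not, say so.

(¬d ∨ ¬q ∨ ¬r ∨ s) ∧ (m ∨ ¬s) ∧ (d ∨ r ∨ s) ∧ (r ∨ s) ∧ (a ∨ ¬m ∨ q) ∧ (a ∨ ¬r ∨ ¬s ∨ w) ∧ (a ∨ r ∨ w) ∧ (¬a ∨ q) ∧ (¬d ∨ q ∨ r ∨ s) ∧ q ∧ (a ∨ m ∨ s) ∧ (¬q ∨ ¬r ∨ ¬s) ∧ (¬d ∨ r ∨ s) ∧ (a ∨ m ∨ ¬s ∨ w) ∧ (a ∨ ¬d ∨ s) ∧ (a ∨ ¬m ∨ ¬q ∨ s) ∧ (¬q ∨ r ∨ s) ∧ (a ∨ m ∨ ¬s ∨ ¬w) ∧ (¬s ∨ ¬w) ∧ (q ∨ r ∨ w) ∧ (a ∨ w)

m=T; q=T; d=F; a=T; r=T; w=F; s=F

Unit clause (q) forces q = True.
Set m = True.
Set d = False.
Try a = False:
  (a ∨ ¬m ∨ ¬q ∨ s) forces s = True.
  (¬q ∨ ¬r ∨ ¬s) forces r = False.
  (a ∨ r ∨ w) forces w = True.
  clause (¬s ∨ ¬w) is falsified — backtrack.
So a = True.
Set r = True.
  then (¬q ∨ ¬r ∨ ¬s) forces s = False.
Set w = False.
All clauses satisfied.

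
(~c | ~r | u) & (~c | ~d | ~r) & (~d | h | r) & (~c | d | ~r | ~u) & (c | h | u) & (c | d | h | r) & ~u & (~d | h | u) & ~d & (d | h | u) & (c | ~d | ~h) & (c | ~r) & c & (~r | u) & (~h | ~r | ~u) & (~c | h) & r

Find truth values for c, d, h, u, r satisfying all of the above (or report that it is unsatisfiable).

No satisfying assignment exists.

Case r = True:
  (~u) forces u = False.
  Clause (~r | u) is falsified — contradiction.
Case r = False:
  Clause (r) is falsified — contradiction.
Both cases fail, so the formula is unsatisfiable.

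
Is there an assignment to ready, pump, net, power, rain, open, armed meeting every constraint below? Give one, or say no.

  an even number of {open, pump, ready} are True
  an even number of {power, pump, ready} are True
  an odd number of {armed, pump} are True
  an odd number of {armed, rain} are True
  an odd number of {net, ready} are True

ready = True; pump = True; net = False; power = False; rain = True; open = False; armed = False

{open, pump, ready}: 2 true → even ✓
{power, pump, ready}: 2 true → even ✓
{armed, pump}: 1 true → odd ✓
{armed, rain}: 1 true → odd ✓
{net, ready}: 1 true → odd ✓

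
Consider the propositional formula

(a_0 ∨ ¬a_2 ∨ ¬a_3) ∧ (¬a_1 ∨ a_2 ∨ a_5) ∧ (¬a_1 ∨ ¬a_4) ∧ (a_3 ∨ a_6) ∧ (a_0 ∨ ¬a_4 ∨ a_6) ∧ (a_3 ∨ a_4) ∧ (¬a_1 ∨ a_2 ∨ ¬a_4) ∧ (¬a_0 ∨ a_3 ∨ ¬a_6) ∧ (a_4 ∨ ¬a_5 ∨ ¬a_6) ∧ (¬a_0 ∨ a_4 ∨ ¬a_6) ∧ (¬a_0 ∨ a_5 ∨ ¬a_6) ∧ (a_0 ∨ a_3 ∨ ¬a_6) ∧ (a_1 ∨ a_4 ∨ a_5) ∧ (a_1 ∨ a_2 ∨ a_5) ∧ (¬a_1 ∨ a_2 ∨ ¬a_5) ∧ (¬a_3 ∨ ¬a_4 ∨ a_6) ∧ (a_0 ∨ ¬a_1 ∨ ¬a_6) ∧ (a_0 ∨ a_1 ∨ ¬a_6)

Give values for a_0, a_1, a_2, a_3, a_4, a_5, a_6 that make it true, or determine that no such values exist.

a_0: False, a_1: False, a_2: False, a_3: True, a_4: False, a_5: True, a_6: False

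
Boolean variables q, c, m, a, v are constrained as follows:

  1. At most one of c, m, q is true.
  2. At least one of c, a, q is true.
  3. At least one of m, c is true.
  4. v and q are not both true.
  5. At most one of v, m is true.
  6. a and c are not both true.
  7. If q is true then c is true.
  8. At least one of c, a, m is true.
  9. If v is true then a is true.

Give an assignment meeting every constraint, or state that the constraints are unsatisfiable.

q = False, c = True, m = False, a = False, v = False

  (1) {c, m, q}: 1 true — at most one ✓
  (2) {c, a, q}: 1 true — at least one ✓
  (3) {m, c}: 1 true — at least one ✓
  (4) v=F, q=F — not both ✓
  (5) {v, m}: 0 true — at most one ✓
  (6) a=F, c=T — not both ✓
  (7) q=F ⇒ c: vacuous ✓
  (8) {c, a, m}: 1 true — at least one ✓
  (9) v=F ⇒ a: vacuous ✓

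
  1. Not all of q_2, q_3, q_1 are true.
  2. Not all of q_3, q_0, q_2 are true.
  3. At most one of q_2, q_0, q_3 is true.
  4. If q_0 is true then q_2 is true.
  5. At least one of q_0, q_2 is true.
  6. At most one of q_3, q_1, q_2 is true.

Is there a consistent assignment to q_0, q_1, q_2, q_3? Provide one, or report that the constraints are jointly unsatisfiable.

q_0: False, q_1: False, q_2: True, q_3: False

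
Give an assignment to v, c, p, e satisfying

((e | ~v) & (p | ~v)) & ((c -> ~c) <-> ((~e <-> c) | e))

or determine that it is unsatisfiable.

v=F, c=F, p=T, e=T

  (e | ~v) & (p | ~v) = True
    e | ~v = True
      ~v = True
    p | ~v = True
      ~v = True
  (c -> ~c) <-> ((~e <-> c) | e) = True
    c -> ~c = True
      ~c = True
    (~e <-> c) | e = True
      ~e <-> c = True
        ~e = False
Both conjuncts True, so the formula holds.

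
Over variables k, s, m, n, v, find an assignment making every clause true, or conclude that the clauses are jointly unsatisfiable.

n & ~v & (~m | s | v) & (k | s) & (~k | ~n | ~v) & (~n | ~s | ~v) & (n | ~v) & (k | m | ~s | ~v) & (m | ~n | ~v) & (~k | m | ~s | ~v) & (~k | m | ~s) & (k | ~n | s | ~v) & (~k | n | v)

k = False; s = True; m = False; n = True; v = False

Unit clause (n) forces n = True.
Unit clause (~v) forces v = False.
Set k = False.
  then (k | s) forces s = True.
Set m = False.
All clauses satisfied.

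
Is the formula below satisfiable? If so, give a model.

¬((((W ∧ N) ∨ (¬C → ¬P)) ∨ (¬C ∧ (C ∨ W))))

C=F, N=T, P=T, W=F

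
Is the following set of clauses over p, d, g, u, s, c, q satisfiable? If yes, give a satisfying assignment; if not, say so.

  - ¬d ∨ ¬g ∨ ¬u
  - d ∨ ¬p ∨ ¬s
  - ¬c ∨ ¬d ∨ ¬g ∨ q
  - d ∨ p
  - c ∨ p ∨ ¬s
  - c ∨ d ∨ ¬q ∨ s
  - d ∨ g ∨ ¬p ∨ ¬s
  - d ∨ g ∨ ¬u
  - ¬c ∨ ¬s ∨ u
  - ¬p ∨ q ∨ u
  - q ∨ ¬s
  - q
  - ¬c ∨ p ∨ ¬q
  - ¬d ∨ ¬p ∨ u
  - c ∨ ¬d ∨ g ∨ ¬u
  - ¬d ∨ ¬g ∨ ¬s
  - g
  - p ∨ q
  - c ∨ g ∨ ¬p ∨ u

Unit clause (q) forces q = True.
Unit clause (g) forces g = True.
Set p = False.
  then (d ∨ p) forces d = True.
  then (¬c ∨ p ∨ ¬q) forces c = False.
  then (¬d ∨ ¬g ∨ ¬s) forces s = False.
  then (¬d ∨ ¬g ∨ ¬u) forces u = False.
All clauses satisfied.

p=F, d=T, g=T, u=F, s=F, c=F, q=T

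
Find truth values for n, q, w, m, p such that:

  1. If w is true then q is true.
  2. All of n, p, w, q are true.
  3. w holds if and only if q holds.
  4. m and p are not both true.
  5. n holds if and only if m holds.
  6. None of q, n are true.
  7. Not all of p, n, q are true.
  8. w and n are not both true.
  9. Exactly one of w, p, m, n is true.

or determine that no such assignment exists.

No satisfying assignment exists.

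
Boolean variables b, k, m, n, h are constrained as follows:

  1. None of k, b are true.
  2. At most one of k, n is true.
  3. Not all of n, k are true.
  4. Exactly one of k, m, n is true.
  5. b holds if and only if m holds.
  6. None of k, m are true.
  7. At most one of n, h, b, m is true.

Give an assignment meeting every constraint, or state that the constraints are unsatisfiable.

b=F, k=F, m=F, n=T, h=F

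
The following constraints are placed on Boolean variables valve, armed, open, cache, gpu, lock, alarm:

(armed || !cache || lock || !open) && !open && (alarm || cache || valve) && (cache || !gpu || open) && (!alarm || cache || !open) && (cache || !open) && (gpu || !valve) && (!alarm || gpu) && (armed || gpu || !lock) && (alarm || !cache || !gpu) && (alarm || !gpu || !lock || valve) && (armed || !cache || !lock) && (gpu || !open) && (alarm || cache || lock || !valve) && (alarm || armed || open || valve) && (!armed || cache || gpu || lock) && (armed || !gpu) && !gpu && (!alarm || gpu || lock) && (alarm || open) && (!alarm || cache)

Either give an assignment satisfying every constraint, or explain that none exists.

UNSATISFIABLE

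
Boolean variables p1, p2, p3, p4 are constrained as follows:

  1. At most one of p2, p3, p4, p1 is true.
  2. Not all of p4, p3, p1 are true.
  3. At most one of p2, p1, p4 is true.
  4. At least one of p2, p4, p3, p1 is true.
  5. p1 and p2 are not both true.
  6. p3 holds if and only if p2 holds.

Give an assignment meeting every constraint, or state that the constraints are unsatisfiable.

p1 = True; p2 = False; p3 = False; p4 = False

  (1) {p2, p3, p4, p1}: 1 true — at most one ✓
  (2) {p4, p3, p1}: 1/3 true — not all ✓
  (3) {p2, p1, p4}: 1 true — at most one ✓
  (4) {p2, p4, p3, p1}: 1 true — at least one ✓
  (5) p1=T, p2=F — not both ✓
  (6) p3=F, p2=F — same ✓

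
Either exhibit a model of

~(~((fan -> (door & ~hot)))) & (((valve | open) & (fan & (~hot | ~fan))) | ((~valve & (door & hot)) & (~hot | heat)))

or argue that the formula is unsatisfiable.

hot = False, valve = False, open = True, heat = False, door = True, fan = True

  ~(~((fan -> (door & ~hot)))) = True
    ~((fan -> (door & ~hot))) = False
      fan -> (door & ~hot) = True
        door & ~hot = True
          ~hot = True
  ((valve | open) & (fan & (~hot | ~fan))) | ((~valve & (door & hot)) & (~hot | heat)) = True
    (valve | open) & (fan & (~hot | ~fan)) = True
      valve | open = True
      fan & (~hot | ~fan) = True
        ~hot | ~fan = True
          ~hot = True
          ~fan = False
    (~valve & (door & hot)) & (~hot | heat) = False
      ~valve & (door & hot) = False
        ~valve = True
        door & hot = False
      ~hot | heat = True
        ~hot = True
Both conjuncts True, so the formula holds.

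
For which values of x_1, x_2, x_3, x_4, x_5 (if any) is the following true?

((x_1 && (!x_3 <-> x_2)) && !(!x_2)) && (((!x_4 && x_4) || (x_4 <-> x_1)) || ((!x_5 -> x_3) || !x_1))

x_1=T; x_2=T; x_3=F; x_4=T; x_5=T

  (x_1 && (!x_3 <-> x_2)) && !(!x_2) = True
    x_1 && (!x_3 <-> x_2) = True
      !x_3 <-> x_2 = True
        !x_3 = True
    !(!x_2) = True
      !x_2 = False
  ((!x_4 && x_4) || (x_4 <-> x_1)) || ((!x_5 -> x_3) || !x_1) = True
    (!x_4 && x_4) || (x_4 <-> x_1) = True
      !x_4 && x_4 = False
        !x_4 = False
      x_4 <-> x_1 = True
    (!x_5 -> x_3) || !x_1 = True
      !x_5 -> x_3 = True
        !x_5 = False
      !x_1 = False
Both conjuncts True, so the formula holds.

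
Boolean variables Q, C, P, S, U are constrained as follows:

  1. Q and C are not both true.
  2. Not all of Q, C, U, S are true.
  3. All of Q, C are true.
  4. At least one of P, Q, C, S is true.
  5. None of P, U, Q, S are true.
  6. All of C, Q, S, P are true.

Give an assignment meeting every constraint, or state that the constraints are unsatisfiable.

Case Q = True:
  Constraint (5) is violated (Q=T) — contradiction.
Case Q = False:
  Constraint (3) is violated (Q=F) — contradiction.
Both cases fail — unsatisfiable.

No satisfying assignment exists.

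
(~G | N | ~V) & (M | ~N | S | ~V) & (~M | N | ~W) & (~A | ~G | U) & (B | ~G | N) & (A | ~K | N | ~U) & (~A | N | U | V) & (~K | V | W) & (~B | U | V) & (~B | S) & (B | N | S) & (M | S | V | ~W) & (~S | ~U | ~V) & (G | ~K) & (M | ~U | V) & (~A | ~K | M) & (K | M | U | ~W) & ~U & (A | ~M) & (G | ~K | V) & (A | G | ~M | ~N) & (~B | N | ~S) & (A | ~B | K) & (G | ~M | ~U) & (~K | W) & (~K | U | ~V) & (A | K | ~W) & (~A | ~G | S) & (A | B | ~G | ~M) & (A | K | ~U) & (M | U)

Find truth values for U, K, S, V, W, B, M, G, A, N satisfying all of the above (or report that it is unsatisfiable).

U: False, K: False, S: True, V: True, W: False, B: False, M: True, G: False, A: True, N: False

Unit clause (~U) forces U = False.
In (M | U) only M is left, so M = True.
In (A | ~M) only A is left, so A = True.
In (~A | ~G | U) only ~G is left, so G = False.
In (G | ~K) only ~K is left, so K = False.
Set S = True.
Set V = True.
Set W = False.
Set B = False.
Set N = False.
All clauses satisfied.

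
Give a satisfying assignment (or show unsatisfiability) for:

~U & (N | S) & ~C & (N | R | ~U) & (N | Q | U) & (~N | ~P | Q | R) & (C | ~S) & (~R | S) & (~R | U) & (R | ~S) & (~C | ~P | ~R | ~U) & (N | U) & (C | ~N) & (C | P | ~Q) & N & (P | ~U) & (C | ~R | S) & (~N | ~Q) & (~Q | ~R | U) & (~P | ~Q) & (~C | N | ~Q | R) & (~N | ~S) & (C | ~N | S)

UNSATISFIABLE

Case N = True:
  (~U) forces U = False.
  (~C) forces C = False.
  Clause (C | ~N) is falsified — contradiction.
Case N = False:
  Clause (N) is falsified — contradiction.
Both cases fail, so the formula is unsatisfiable.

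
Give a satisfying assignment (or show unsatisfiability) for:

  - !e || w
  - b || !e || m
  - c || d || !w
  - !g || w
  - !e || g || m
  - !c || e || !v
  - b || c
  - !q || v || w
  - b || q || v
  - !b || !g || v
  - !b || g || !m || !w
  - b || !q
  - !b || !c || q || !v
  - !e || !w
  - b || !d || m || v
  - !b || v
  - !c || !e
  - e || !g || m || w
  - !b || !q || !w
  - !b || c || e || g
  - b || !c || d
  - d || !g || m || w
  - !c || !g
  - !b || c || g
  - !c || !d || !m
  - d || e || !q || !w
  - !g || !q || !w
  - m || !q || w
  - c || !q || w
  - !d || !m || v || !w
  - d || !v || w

d = True, v = True, q = False, g = True, e = False, c = False, m = False, w = True, b = True

Set d = True.
Set v = True.
Set q = False.
Set g = True.
  then (!g || w) forces w = True.
  then (!e || !w) forces e = False.
  then (!c || !g) forces c = False.
  then (b || c) forces b = True.
Set m = False.
All clauses satisfied.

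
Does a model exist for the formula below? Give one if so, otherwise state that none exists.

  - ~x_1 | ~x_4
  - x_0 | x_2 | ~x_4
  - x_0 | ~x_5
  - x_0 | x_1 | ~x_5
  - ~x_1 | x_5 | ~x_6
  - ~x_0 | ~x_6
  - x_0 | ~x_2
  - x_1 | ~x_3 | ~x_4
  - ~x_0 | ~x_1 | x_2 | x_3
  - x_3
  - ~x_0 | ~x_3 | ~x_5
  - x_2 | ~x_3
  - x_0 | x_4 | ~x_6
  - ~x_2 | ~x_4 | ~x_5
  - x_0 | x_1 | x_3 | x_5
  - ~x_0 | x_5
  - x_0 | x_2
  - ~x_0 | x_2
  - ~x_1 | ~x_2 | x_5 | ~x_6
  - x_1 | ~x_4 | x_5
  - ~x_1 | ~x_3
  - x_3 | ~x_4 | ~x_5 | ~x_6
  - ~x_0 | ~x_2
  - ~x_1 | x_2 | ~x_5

The formula is unsatisfiable.

Case x_2 = True:
  (x_0 | ~x_2) forces x_0 = True.
  Clause (~x_0 | ~x_2) is falsified — contradiction.
Case x_2 = False:
  (x_3) forces x_3 = True.
  Clause (x_2 | ~x_3) is falsified — contradiction.
Both cases fail, so the formula is unsatisfiable.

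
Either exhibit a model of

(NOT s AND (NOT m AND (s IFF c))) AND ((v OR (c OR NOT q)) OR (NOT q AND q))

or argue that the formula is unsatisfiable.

s = False; c = False; v = True; m = False; q = True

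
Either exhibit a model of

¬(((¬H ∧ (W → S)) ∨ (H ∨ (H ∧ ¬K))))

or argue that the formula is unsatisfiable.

S = False; K = False; H = False; W = True

  ¬(((¬H ∧ (W → S)) ∨ (H ∨ (H ∧ ¬K)))) = True
    (¬H ∧ (W → S)) ∨ (H ∨ (H ∧ ¬K)) = False
      ¬H ∧ (W → S) = False
        ¬H = True
        W → S = False
      H ∨ (H ∧ ¬K) = False
        H ∧ ¬K = False
          ¬K = True
The formula evaluates to True.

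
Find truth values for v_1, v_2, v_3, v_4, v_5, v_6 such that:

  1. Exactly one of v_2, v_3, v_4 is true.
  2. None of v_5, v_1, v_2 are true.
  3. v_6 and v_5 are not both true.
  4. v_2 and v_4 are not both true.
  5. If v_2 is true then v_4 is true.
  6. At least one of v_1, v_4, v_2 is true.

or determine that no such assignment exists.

v_1: False; v_2: False; v_3: False; v_4: True; v_5: False; v_6: False

  (1) {v_2, v_3, v_4}: 1 true — exactly one ✓
  (2) {v_5, v_1, v_2}: 0 true — none ✓
  (3) v_6=F, v_5=F — not both ✓
  (4) v_2=F, v_4=T — not both ✓
  (5) v_2=F ⇒ v_4: vacuous ✓
  (6) {v_1, v_4, v_2}: 1 true — at least one ✓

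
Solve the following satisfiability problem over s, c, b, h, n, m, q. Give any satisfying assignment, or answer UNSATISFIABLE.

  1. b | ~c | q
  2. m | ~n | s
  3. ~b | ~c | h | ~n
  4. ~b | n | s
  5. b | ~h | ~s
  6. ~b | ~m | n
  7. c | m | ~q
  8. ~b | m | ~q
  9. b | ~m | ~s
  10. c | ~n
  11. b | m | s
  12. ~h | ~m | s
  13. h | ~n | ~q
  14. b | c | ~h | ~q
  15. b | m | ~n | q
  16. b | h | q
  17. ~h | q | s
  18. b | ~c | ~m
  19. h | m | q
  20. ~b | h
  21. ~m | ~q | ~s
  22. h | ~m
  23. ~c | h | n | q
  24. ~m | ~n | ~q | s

s = True; c = False; b = True; h = True; n = False; m = False; q = False

Set s = True.
Set c = False.
  then (c | ~n) forces n = False.
Try b = False:
  (b | ~h | ~s) forces h = False.
  (b | ~m | ~s) forces m = False.
  (c | m | ~q) forces q = False.
  clause (b | h | q) is falsified — backtrack.
So b = True.
  then (~b | ~m | n) forces m = False.
  then (c | m | ~q) forces q = False.
  then (h | m | q) forces h = True.
All clauses satisfied.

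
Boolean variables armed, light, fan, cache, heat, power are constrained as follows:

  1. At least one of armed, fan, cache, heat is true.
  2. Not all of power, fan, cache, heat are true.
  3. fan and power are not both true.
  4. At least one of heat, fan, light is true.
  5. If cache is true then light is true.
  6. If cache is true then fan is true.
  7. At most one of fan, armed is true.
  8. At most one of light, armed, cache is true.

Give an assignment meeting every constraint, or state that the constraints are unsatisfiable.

armed=F, light=T, fan=T, cache=F, heat=T, power=F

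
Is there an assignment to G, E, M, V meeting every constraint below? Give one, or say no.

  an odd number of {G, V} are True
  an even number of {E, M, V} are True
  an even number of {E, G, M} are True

Unsatisfiable

Adding constraints 1, 2, 3 mod 2: every variable appears an even number of times on the left, so the left side is 0.
But the right sides sum to 1 (mod 2). 0 ≠ 1 — the system is inconsistent.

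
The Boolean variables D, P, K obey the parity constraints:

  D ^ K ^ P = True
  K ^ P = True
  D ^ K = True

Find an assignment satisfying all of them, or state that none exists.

D = False, P = False, K = True

D ^ K ^ P = F ^ T ^ F = True ✓
K ^ P = T ^ F = True ✓
D ^ K = F ^ T = True ✓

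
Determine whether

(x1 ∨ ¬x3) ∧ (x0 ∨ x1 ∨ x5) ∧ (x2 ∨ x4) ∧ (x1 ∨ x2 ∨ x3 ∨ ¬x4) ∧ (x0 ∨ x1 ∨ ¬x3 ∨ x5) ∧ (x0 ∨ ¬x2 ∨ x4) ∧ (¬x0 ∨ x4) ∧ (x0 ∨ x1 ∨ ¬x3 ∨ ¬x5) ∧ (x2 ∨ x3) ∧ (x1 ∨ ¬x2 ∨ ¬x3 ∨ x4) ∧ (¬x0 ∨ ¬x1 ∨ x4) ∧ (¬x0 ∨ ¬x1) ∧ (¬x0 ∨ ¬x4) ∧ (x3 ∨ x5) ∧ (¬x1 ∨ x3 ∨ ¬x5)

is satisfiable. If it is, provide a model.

Try x0 = True:
  (¬x0 ∨ x4) forces x4 = True.
  clause (¬x0 ∨ ¬x4) is falsified — backtrack.
So x0 = False.
Set x1 = True.
Set x2 = False.
  then (x2 ∨ x4) forces x4 = True.
  then (x2 ∨ x3) forces x3 = True.
Set x5 = True.
All clauses satisfied.

x0 = False, x1 = True, x2 = False, x3 = True, x4 = True, x5 = True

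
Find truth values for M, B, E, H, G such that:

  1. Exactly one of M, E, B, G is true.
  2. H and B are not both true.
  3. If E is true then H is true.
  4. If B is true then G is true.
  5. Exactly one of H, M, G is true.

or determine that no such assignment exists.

M: False, B: False, E: False, H: False, G: True

  (1) {M, E, B, G}: 1 true — exactly one ✓
  (2) H=F, B=F — not both ✓
  (3) E=F ⇒ H: vacuous ✓
  (4) B=F ⇒ G: vacuous ✓
  (5) {H, M, G}: 1 true — exactly one ✓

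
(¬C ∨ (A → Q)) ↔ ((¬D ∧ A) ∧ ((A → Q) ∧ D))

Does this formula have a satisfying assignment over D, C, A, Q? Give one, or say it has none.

D = True; C = True; A = True; Q = False

  (¬C ∨ (A → Q)) ↔ ((¬D ∧ A) ∧ ((A → Q) ∧ D)) = True
    ¬C ∨ (A → Q) = False
      ¬C = False
      A → Q = False
    (¬D ∧ A) ∧ ((A → Q) ∧ D) = False
      ¬D ∧ A = False
        ¬D = False
      (A → Q) ∧ D = False
        A → Q = False
The formula evaluates to True.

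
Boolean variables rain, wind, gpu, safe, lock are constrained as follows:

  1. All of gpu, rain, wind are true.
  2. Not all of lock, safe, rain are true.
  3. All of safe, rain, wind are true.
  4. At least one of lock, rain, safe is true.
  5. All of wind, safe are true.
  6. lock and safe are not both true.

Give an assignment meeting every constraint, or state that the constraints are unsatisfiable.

rain=T, wind=T, gpu=T, safe=T, lock=F

  (1) {gpu, rain, wind}: all 3 true ✓
  (2) {lock, safe, rain}: 2/3 true — not all ✓
  (3) {safe, rain, wind}: all 3 true ✓
  (4) {lock, rain, safe}: 2 true — at least one ✓
  (5) {wind, safe}: all 2 true ✓
  (6) lock=F, safe=T — not both ✓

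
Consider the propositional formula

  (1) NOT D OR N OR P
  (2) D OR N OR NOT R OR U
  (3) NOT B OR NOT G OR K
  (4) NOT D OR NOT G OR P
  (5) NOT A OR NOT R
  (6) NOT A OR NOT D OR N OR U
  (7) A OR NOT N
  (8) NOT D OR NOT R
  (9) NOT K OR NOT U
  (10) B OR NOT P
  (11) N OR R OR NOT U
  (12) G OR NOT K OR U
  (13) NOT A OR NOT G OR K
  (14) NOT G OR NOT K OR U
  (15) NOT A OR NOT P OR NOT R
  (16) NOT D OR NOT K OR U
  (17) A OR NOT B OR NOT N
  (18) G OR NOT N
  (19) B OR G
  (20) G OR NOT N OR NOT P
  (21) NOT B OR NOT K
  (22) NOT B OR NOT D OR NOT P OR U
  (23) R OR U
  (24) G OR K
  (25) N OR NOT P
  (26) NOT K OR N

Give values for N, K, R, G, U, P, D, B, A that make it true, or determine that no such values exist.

Set N = False.
  then (N OR NOT P) forces P = False.
  then (NOT K OR N) forces K = False.
  then (NOT D OR N OR P) forces D = False.
  then (G OR K) forces G = True.
  then (NOT B OR NOT G OR K) forces B = False.
  then (NOT A OR NOT G OR K) forces A = False.
Try R = False:
  (N OR R OR NOT U) forces U = False.
  clause (R OR U) is falsified — backtrack.
So R = True.
  then (D OR N OR NOT R OR U) forces U = True.
All clauses satisfied.

N = False; K = False; R = True; G = True; U = True; P = False; D = False; B = False; A = False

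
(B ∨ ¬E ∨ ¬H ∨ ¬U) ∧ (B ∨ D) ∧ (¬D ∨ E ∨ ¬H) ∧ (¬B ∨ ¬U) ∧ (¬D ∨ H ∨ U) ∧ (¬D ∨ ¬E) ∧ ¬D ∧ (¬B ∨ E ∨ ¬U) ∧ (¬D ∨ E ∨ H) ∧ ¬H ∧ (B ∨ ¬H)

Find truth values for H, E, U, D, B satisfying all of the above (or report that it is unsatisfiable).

H=F; E=T; U=F; D=F; B=T

Unit clause (¬D) forces D = False.
Unit clause (¬H) forces H = False.
In (B ∨ D) only B is left, so B = True.
In (¬B ∨ ¬U) only ¬U is left, so U = False.
Set E = True.
All clauses satisfied.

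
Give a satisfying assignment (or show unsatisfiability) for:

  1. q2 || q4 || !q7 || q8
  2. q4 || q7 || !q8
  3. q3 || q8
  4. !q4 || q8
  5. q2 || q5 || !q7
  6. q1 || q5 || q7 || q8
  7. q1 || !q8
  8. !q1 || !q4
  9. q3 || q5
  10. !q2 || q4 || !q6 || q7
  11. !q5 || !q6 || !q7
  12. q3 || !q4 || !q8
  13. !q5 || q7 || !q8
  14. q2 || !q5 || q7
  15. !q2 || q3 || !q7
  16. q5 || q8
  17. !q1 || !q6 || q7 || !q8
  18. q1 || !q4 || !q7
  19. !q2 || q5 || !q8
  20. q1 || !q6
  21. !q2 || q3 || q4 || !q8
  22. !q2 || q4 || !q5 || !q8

Set q1 = True.
  then (!q1 || !q4) forces q4 = False.
Set q2 = False.
Set q3 = False.
  then (q3 || q8) forces q8 = True.
  then (q3 || q5) forces q5 = True.
  then (!q5 || q7 || !q8) forces q7 = True.
  then (!q5 || !q6 || !q7) forces q6 = False.
All clauses satisfied.

q1=T, q2=F, q3=F, q4=F, q5=T, q6=F, q7=T, q8=T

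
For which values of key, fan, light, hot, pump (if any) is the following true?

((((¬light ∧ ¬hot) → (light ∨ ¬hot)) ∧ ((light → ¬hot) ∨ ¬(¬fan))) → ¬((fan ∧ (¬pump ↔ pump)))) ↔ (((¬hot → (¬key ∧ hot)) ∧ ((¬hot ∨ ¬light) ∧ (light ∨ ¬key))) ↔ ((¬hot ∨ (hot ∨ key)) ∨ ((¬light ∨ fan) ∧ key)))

key: False, fan: False, light: False, hot: True, pump: True

  ((((¬light ∧ ¬hot) → (light ∨ ¬hot)) ∧ ((light → ¬hot) ∨ ¬(¬fan))) → ¬((fan ∧ (¬pump ↔ pump)))) ↔ (((¬hot → (¬key ∧ hot)) ∧ ((¬hot ∨ ¬light) ∧ (light ∨ ¬key))) ↔ ((¬hot ∨ (hot ∨ key)) ∨ ((¬light ∨ fan) ∧ key))) = True
    (((¬light ∧ ¬hot) → (light ∨ ¬hot)) ∧ ((light → ¬hot) ∨ ¬(¬fan))) → ¬((fan ∧ (¬pump ↔ pump))) = True
      ((¬light ∧ ¬hot) → (light ∨ ¬hot)) ∧ ((light → ¬hot) ∨ ¬(¬fan)) = True
        (¬light ∧ ¬hot) → (light ∨ ¬hot) = True
          ¬light ∧ ¬hot = False
            ¬light = True
            ¬hot = False
          light ∨ ¬hot = False
            ¬hot = False
        (light → ¬hot) ∨ ¬(¬fan) = True
          light → ¬hot = True
            ¬hot = False
          ¬(¬fan) = False
            ¬fan = True
      ¬((fan ∧ (¬pump ↔ pump))) = True
        fan ∧ (¬pump ↔ pump) = False
          ¬pump ↔ pump = False
            ¬pump = False
    ((¬hot → (¬key ∧ hot)) ∧ ((¬hot ∨ ¬light) ∧ (light ∨ ¬key))) ↔ ((¬hot ∨ (hot ∨ key)) ∨ ((¬light ∨ fan) ∧ key)) = True
      (¬hot → (¬key ∧ hot)) ∧ ((¬hot ∨ ¬light) ∧ (light ∨ ¬key)) = True
        ¬hot → (¬key ∧ hot) = True
          ¬hot = False
          ¬key ∧ hot = True
            ¬key = True
        (¬hot ∨ ¬light) ∧ (light ∨ ¬key) = True
          ¬hot ∨ ¬light = True
            ¬hot = False
            ¬light = True
          light ∨ ¬key = True
            ¬key = True
      (¬hot ∨ (hot ∨ key)) ∨ ((¬light ∨ fan) ∧ key) = True
        ¬hot ∨ (hot ∨ key) = True
          ¬hot = False
          hot ∨ key = True
        (¬light ∨ fan) ∧ key = False
          ¬light ∨ fan = True
            ¬light = True
The formula evaluates to True.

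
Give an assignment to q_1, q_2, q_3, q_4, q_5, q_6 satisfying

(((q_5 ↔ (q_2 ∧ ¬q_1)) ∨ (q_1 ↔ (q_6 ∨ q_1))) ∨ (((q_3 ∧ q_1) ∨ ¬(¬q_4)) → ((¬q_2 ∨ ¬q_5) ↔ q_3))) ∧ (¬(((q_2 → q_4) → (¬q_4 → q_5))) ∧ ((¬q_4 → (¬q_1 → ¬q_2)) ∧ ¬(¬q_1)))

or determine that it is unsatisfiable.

q_1: True, q_2: False, q_3: True, q_4: False, q_5: False, q_6: True

  ((q_5 ↔ (q_2 ∧ ¬q_1)) ∨ (q_1 ↔ (q_6 ∨ q_1))) ∨ (((q_3 ∧ q_1) ∨ ¬(¬q_4)) → ((¬q_2 ∨ ¬q_5) ↔ q_3)) = True
    (q_5 ↔ (q_2 ∧ ¬q_1)) ∨ (q_1 ↔ (q_6 ∨ q_1)) = True
      q_5 ↔ (q_2 ∧ ¬q_1) = True
        q_2 ∧ ¬q_1 = False
          ¬q_1 = False
      q_1 ↔ (q_6 ∨ q_1) = True
        q_6 ∨ q_1 = True
    ((q_3 ∧ q_1) ∨ ¬(¬q_4)) → ((¬q_2 ∨ ¬q_5) ↔ q_3) = True
      (q_3 ∧ q_1) ∨ ¬(¬q_4) = True
        q_3 ∧ q_1 = True
        ¬(¬q_4) = False
          ¬q_4 = True
      (¬q_2 ∨ ¬q_5) ↔ q_3 = True
        ¬q_2 ∨ ¬q_5 = True
          ¬q_2 = True
          ¬q_5 = True
  ¬(((q_2 → q_4) → (¬q_4 → q_5))) ∧ ((¬q_4 → (¬q_1 → ¬q_2)) ∧ ¬(¬q_1)) = True
    ¬(((q_2 → q_4) → (¬q_4 → q_5))) = True
      (q_2 → q_4) → (¬q_4 → q_5) = False
        q_2 → q_4 = True
        ¬q_4 → q_5 = False
          ¬q_4 = True
    (¬q_4 → (¬q_1 → ¬q_2)) ∧ ¬(¬q_1) = True
      ¬q_4 → (¬q_1 → ¬q_2) = True
        ¬q_4 = True
        ¬q_1 → ¬q_2 = True
          ¬q_1 = False
          ¬q_2 = True
      ¬(¬q_1) = True
        ¬q_1 = False
Both conjuncts True, so the formula holds.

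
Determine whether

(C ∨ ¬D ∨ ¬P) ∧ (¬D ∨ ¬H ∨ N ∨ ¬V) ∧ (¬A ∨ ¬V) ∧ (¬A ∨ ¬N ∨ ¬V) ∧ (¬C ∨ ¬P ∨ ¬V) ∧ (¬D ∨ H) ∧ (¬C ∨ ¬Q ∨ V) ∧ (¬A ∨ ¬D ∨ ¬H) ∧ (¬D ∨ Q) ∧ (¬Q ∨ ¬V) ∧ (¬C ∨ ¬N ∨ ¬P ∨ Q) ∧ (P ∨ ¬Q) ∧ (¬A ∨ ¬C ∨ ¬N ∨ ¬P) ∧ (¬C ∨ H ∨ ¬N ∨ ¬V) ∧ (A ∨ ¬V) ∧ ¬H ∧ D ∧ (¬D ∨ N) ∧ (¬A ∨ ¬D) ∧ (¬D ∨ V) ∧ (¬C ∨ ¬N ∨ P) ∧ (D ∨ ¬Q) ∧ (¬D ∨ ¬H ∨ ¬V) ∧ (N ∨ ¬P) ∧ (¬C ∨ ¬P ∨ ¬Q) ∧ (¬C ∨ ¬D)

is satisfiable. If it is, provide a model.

UNSATISFIABLE

Case H = True:
  Clause (¬H) is falsified — contradiction.
Case H = False:
  (¬D ∨ H) forces D = False.
  Clause (D) is falsified — contradiction.
Both cases fail, so the formula is unsatisfiable.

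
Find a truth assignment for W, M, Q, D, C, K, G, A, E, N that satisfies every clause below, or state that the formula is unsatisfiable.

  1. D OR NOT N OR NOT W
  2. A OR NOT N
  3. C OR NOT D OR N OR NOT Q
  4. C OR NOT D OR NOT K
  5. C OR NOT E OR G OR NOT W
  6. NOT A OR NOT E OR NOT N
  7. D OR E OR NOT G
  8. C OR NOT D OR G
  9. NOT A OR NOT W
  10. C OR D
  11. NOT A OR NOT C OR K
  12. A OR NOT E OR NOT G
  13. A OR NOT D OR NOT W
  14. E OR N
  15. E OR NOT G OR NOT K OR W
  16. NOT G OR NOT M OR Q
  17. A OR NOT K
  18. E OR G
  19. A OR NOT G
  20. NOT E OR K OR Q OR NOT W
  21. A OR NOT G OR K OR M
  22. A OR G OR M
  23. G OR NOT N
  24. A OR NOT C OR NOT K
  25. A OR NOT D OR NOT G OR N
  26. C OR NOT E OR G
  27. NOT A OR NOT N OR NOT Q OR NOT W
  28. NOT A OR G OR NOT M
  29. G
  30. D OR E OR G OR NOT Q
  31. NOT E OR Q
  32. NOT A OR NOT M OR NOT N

Unit clause (G) forces G = True.
In (A OR NOT G) only A is left, so A = True.
In (NOT A OR NOT W) only NOT W is left, so W = False.
Set M = True.
  then (NOT G OR NOT M OR Q) forces Q = True.
  then (NOT A OR NOT M OR NOT N) forces N = False.
  then (E OR N) forces E = True.
Set D = False.
  then (C OR D) forces C = True.
  then (NOT A OR NOT C OR K) forces K = True.
All clauses satisfied.

W = False, M = True, Q = True, D = False, C = True, K = True, G = True, A = True, E = True, N = False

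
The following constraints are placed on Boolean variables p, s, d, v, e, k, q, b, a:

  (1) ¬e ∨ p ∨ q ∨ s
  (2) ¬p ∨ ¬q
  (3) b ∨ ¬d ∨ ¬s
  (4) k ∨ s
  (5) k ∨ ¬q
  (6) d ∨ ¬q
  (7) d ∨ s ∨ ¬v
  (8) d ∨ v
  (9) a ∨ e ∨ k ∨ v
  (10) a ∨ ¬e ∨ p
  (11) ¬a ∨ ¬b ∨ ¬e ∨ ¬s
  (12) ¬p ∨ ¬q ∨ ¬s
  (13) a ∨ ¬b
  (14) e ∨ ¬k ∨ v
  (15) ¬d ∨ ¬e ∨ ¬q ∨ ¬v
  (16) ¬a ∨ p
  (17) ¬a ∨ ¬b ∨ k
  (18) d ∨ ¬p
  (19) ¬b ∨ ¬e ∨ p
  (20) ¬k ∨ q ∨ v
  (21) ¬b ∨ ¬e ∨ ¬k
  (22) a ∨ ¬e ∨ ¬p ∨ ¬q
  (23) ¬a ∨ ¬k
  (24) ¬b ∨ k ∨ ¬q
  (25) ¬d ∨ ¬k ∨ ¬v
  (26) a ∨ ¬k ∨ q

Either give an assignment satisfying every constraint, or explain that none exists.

Set p = False.
  then (¬a ∨ p) forces a = False.
  then (a ∨ ¬e ∨ p) forces e = False.
  then (a ∨ ¬b) forces b = False.
Try s = False:
  (k ∨ s) forces k = True.
  (e ∨ ¬k ∨ v) forces v = True.
  (d ∨ s ∨ ¬v) forces d = True.
  clause (¬d ∨ ¬k ∨ ¬v) is falsified — backtrack.
So s = True.
  then (b ∨ ¬d ∨ ¬s) forces d = False.
  then (d ∨ ¬q) forces q = False.
  then (d ∨ v) forces v = True.
  then (a ∨ ¬k ∨ q) forces k = False.
All clauses satisfied.

p = False, s = True, d = False, v = True, e = False, k = False, q = False, b = False, a = False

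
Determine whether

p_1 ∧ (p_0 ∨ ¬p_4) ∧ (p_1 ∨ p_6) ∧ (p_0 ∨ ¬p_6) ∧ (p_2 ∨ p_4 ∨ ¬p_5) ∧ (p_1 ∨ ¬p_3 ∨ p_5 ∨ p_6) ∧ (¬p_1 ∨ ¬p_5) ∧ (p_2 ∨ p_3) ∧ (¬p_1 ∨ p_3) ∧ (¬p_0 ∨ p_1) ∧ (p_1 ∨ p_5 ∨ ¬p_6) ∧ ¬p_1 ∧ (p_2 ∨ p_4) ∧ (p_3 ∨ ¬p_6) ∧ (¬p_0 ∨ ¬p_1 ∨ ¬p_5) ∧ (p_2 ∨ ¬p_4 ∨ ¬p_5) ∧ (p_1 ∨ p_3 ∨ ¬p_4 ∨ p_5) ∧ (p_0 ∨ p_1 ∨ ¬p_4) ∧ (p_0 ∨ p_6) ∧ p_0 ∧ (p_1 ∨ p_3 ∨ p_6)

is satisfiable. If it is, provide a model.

Unsatisfiable — no assignment works.

Case p_1 = True:
  Clause (¬p_1) is falsified — contradiction.
Case p_1 = False:
  Clause (p_1) is falsified — contradiction.
Both cases fail, so the formula is unsatisfiable.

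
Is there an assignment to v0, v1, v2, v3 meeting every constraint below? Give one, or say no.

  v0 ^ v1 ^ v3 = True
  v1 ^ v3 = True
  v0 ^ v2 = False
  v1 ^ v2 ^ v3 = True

v0=F; v1=F; v2=F; v3=T

v0 ^ v1 ^ v3 = F ^ F ^ T = True ✓
v1 ^ v3 = F ^ T = True ✓
v0 ^ v2 = F ^ F = False ✓
v1 ^ v2 ^ v3 = F ^ F ^ T = True ✓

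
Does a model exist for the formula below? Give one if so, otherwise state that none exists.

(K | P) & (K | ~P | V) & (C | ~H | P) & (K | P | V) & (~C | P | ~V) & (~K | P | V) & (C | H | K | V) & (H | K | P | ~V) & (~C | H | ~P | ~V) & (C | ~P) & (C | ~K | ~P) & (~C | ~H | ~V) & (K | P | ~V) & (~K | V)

Set C = False.
  then (C | ~P) forces P = False.
  then (K | P) forces K = True.
  then (C | ~H | P) forces H = False.
  then (~K | P | V) forces V = True.
All clauses satisfied.

C=F; K=T; P=F; V=T; H=F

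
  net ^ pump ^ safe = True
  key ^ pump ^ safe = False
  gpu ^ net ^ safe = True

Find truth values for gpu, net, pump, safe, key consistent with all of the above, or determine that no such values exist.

gpu: True, net: False, pump: True, safe: False, key: True

net ^ pump ^ safe = F ^ T ^ F = True ✓
key ^ pump ^ safe = T ^ T ^ F = False ✓
gpu ^ net ^ safe = T ^ F ^ F = True ✓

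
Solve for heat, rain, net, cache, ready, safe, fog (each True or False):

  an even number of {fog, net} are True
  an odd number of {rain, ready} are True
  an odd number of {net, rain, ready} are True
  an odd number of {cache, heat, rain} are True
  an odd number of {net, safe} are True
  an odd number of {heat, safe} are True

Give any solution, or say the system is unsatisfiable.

heat=F, rain=F, net=F, cache=T, ready=T, safe=T, fog=F

{fog, net}: 0 true → even ✓
{rain, ready}: 1 true → odd ✓
{net, rain, ready}: 1 true → odd ✓
{cache, heat, rain}: 1 true → odd ✓
{net, safe}: 1 true → odd ✓
{heat, safe}: 1 true → odd ✓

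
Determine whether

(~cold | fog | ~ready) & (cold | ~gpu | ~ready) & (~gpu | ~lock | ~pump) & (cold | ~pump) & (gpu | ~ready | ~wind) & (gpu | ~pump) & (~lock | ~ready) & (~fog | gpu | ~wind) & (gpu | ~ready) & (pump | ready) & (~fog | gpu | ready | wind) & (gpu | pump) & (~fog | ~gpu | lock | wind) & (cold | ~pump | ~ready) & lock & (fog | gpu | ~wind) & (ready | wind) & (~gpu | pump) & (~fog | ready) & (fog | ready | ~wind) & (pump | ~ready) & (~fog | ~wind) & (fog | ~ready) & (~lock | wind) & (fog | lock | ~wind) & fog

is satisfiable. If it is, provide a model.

The formula is unsatisfiable.

Case fog = True:
  (lock) forces lock = True.
  (~lock | ~ready) forces ready = False.
  Clause (~fog | ready) is falsified — contradiction.
Case fog = False:
  Clause (fog) is falsified — contradiction.
Both cases fail, so the formula is unsatisfiable.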